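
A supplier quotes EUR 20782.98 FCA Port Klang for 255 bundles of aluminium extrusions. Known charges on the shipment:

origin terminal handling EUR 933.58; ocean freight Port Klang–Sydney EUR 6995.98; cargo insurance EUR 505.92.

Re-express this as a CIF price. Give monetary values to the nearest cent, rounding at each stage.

From FCA to CIF, the seller additionally bears: origin terminal, freight, insurance.
CIF price = 20782.98 + 933.58 + 6995.98 + 505.92 = 29218.46

CIF price: EUR 29218.46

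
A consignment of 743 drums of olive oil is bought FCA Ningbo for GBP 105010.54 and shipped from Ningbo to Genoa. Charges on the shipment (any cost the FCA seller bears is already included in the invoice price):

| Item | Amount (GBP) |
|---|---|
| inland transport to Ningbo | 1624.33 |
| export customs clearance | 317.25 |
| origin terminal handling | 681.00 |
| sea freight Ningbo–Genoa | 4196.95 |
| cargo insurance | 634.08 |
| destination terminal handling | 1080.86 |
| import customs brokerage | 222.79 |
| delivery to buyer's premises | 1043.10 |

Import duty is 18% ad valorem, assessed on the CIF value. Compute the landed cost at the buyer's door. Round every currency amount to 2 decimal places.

Total landed cost: GBP 132763.38

FCA: the seller delivers export-cleared goods to the carrier; the buyer bears costs from that point.
Already in the invoice (seller's account under FCA): inland to port, export clearance — exclude.
CIF value = FCA price + origin terminal + freight + insurance = 105010.54 + 681.00 + 4196.95 + 634.08 = 110522.57
Import duty = 110522.57 × 18% = 19894.06
Buyer bears: origin terminal 681.00 + freight 4196.95 + insurance 634.08 + destination terminal 1080.86 + brokerage 222.79 + delivery 1043.10 + duty 19894.06 = 27752.84
Landed cost = invoice 105010.54 + 27752.84 = 132763.38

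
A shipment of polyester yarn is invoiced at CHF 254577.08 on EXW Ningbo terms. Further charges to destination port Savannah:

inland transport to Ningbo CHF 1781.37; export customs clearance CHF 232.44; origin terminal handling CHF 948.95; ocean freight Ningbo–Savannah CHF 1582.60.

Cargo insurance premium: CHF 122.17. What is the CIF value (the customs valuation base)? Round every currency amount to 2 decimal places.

CIF = EXW price + pre-shipment costs + freight + insurance
CIF = 254577.08 + 1781.37 + 232.44 + 948.95 + 1582.60 + 122.17 = 259244.61

CIF value: CHF 259244.61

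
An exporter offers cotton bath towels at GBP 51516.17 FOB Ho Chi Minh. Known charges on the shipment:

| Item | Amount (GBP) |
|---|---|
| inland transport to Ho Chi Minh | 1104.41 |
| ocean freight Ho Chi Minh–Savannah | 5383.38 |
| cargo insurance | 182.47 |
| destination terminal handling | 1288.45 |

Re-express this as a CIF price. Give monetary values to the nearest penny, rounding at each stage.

Not relevant to the conversion: inland to port — on the seller under both FOB and CIF; already in the FOB price and stays in the CIF price. destination terminal — on the buyer under both terms; not part of either seller's price.
From FOB to CIF, the seller additionally bears: freight, insurance.
CIF price = 51516.17 + 5383.38 + 182.47 = 57082.02

CIF price: GBP 57082.02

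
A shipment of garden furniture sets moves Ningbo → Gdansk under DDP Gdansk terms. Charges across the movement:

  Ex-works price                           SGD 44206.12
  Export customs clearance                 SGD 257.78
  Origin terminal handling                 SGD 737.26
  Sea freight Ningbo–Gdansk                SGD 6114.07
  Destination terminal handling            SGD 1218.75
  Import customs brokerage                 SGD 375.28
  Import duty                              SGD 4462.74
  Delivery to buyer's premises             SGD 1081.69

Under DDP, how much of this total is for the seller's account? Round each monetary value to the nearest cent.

DDP: the seller bears all costs including import duty.
Seller's account: goods 44206.12 + export clearance 257.78 + origin terminal 737.26 + freight 6114.07 + destination terminal 1218.75 + brokerage 375.28 + duty 4462.74 + delivery 1081.69 = 58453.69
Buyer's account: 0.00

Seller's account: SGD 58453.69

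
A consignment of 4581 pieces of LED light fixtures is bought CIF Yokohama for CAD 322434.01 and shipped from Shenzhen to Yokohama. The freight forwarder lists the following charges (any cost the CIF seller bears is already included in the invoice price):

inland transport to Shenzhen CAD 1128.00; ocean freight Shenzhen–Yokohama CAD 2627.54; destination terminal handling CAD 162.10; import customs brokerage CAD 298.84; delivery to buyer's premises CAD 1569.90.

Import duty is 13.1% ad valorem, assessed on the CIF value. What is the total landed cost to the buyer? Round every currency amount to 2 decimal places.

Total landed cost: CAD 366703.71

CIF: the seller pays costs through ocean freight and marine insurance to the destination port.
Already in the invoice (seller's account under CIF): inland to port, freight — exclude.
The CIF price already equals the CIF value: 322434.01
Import duty = 322434.01 × 13.1% = 42238.86
Buyer bears: destination terminal 162.10 + brokerage 298.84 + delivery 1569.90 + duty 42238.86 = 44269.70
Landed cost = invoice 322434.01 + 44269.70 = 366703.71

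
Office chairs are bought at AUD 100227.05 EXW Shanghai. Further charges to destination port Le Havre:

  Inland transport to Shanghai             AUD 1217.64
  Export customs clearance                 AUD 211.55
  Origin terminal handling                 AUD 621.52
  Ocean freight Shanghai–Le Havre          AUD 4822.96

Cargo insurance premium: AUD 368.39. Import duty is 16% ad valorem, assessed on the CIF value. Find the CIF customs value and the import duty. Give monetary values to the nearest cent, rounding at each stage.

CIF = EXW price + pre-shipment costs + freight + insurance
CIF = 100227.05 + 1217.64 + 211.55 + 621.52 + 4822.96 + 368.39 = 107469.11
Import duty = 107469.11 × 16% = 17195.06

CIF value: AUD 107469.11; import duty: AUD 17195.06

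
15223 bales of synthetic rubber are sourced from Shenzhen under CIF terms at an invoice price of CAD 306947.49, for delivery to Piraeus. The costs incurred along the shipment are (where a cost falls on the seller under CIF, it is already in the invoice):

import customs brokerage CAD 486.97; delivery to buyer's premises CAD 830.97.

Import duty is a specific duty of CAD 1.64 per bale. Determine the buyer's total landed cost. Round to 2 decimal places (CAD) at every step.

Total landed cost: CAD 333231.15

CIF: the seller pays costs through ocean freight and marine insurance to the destination port.
The CIF price already equals the CIF value: 306947.49
Import duty = 15223 × 1.64 = 24965.72
Buyer bears: brokerage 486.97 + delivery 830.97 + duty 24965.72 = 26283.66
Landed cost = invoice 306947.49 + 26283.66 = 333231.15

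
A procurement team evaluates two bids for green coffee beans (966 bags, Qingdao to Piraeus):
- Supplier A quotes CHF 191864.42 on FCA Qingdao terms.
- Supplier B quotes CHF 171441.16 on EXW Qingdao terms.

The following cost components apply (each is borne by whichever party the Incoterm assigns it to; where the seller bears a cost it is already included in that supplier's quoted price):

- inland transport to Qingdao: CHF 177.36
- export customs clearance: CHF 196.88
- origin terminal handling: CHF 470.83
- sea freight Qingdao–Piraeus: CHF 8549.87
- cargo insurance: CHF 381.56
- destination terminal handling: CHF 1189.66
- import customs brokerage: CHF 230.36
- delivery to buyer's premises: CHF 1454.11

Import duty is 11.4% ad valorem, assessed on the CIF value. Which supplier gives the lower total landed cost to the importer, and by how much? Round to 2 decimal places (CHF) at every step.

Supplier B is cheaper by CHF 22334.61

Supplier A (FCA):
CIF value = FCA price + origin terminal + freight + insurance = 191864.42 + 470.83 + 8549.87 + 381.56 = 201266.68
Import duty = 201266.68 × 11.4% = 22944.40
Buyer bears (A): 470.83 + 8549.87 + 381.56 + 1189.66 + 230.36 + 1454.11 = 12276.39
Landed cost (A) = invoice 191864.42 + 12276.39 + duty 22944.40 = 227085.21
Supplier B (EXW):
CIF value = EXW price + inland to port + export clearance + origin terminal + freight + insurance = 171441.16 + 177.36 + 196.88 + 470.83 + 8549.87 + 381.56 = 181217.66
Import duty = 181217.66 × 11.4% = 20658.81
Buyer bears (B): 177.36 + 196.88 + 470.83 + 8549.87 + 381.56 + 1189.66 + 230.36 + 1454.11 = 12650.63
Landed cost (B) = invoice 171441.16 + 12650.63 + duty 20658.81 = 204750.60
Difference = |227085.21 − 204750.60| = 22334.61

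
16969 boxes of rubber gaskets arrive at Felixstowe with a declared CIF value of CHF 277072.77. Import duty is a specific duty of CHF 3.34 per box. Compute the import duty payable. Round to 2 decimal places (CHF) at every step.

Import duty: CHF 56676.46

Import duty = 16969 × 3.34 = 56676.46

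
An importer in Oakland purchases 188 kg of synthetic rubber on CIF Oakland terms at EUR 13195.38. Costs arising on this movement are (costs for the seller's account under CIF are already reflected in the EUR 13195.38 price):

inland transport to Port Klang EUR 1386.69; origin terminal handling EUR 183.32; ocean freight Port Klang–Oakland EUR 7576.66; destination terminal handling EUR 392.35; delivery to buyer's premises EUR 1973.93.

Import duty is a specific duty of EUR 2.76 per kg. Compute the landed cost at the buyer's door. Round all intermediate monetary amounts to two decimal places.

Total landed cost: EUR 16080.54

CIF: the seller pays costs through ocean freight and marine insurance to the destination port.
Already in the invoice (seller's account under CIF): inland to port, origin terminal, freight — exclude.
The CIF price already equals the CIF value: 13195.38
Import duty = 188 × 2.76 = 518.88
Buyer bears: destination terminal 392.35 + delivery 1973.93 + duty 518.88 = 2885.16
Landed cost = invoice 13195.38 + 2885.16 = 16080.54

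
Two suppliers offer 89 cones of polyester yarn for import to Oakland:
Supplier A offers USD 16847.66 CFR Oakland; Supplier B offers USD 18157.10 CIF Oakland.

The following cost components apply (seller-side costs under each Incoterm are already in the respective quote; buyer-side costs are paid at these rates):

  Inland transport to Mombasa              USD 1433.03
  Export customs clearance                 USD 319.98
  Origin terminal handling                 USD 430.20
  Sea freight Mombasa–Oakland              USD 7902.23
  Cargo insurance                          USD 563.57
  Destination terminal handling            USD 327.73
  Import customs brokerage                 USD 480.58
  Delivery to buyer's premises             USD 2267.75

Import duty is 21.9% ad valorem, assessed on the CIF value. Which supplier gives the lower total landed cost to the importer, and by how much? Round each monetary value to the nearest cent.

Supplier A is cheaper by USD 909.21

Supplier A (CFR):
CIF value = CFR price + insurance = 16847.66 + 563.57 = 17411.23
Import duty = 17411.23 × 21.9% = 3813.06
Buyer bears (A): 563.57 + 327.73 + 480.58 + 2267.75 = 3639.63
Landed cost (A) = invoice 16847.66 + 3639.63 + duty 3813.06 = 24300.35
Supplier B (CIF):
The CIF price already equals the CIF value: 18157.10
Import duty = 18157.10 × 21.9% = 3976.40
Buyer bears (B): 327.73 + 480.58 + 2267.75 = 3076.06
Landed cost (B) = invoice 18157.10 + 3076.06 + duty 3976.40 = 25209.56
Difference = |24300.35 − 25209.56| = 909.21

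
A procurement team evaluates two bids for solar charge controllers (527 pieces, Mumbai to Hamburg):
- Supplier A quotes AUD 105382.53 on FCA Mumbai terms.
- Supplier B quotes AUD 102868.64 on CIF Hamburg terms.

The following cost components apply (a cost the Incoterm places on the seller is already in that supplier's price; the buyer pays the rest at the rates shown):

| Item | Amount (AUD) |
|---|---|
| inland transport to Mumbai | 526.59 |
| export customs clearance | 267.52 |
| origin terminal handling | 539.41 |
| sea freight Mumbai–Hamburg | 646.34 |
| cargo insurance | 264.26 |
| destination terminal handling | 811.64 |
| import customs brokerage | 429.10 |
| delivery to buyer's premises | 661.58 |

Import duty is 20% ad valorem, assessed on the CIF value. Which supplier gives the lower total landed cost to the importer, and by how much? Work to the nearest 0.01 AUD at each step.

Supplier A (FCA):
CIF value = FCA price + origin terminal + freight + insurance = 105382.53 + 539.41 + 646.34 + 264.26 = 106832.54
Import duty = 106832.54 × 20% = 21366.51
Buyer bears (A): 539.41 + 646.34 + 264.26 + 811.64 + 429.10 + 661.58 = 3352.33
Landed cost (A) = invoice 105382.53 + 3352.33 + duty 21366.51 = 130101.37
Supplier B (CIF):
The CIF price already equals the CIF value: 102868.64
Import duty = 102868.64 × 20% = 20573.73
Buyer bears (B): 811.64 + 429.10 + 661.58 = 1902.32
Landed cost (B) = invoice 102868.64 + 1902.32 + duty 20573.73 = 125344.69
Difference = |130101.37 − 125344.69| = 4756.68

Supplier B is cheaper by AUD 4756.68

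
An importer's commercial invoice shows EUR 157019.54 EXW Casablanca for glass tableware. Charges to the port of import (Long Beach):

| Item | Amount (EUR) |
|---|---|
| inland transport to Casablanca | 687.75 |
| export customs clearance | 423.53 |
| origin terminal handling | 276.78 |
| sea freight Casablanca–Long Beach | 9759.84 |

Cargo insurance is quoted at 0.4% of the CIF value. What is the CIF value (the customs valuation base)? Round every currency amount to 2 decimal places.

Let C be the CIF value. C = EXW price + pre-shipment costs + freight + 0.4% × C
C − 0.4% × C = 157019.54 + 687.75 + 423.53 + 276.78 + 9759.84
0.996 × C = 168167.44
C = 168167.44 / 0.996 = 168842.81
Insurance premium = 0.4% × 168842.81 = 675.37

CIF value: EUR 168842.81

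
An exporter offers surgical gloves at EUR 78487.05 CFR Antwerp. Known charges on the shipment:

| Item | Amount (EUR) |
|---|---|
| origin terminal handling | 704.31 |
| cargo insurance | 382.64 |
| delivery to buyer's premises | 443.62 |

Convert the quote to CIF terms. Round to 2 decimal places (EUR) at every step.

Not relevant to the conversion: origin terminal — on the seller under both CFR and CIF; already in the CFR price and stays in the CIF price. delivery — on the buyer under both terms; not part of either seller's price.
From CFR to CIF, the seller additionally bears: insurance.
CIF price = 78487.05 + 382.64 = 78869.69

CIF price: EUR 78869.69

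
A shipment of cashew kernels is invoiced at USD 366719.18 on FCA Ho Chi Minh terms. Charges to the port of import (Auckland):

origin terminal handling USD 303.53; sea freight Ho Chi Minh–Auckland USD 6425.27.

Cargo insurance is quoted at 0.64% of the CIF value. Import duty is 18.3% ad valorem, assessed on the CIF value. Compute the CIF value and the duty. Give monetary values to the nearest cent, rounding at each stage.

Let C be the CIF value. C = FCA price + pre-shipment costs + freight + 0.64% × C
C − 0.64% × C = 366719.18 + 303.53 + 6425.27
0.9936 × C = 373447.98
C = 373447.98 / 0.9936 = 375853.44
Insurance premium = 0.64% × 375853.44 = 2405.46
Import duty = 375853.44 × 18.3% = 68781.18

CIF value: USD 375853.44; import duty: USD 68781.18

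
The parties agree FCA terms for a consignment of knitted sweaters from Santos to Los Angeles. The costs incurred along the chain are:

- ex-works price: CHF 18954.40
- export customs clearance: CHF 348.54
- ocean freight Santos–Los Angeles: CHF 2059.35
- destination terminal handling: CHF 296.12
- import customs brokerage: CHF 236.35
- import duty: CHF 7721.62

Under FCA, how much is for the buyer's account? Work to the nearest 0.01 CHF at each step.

Buyer's account: CHF 10313.44

FCA: the seller delivers export-cleared goods to the carrier; the buyer bears costs from that point.
Seller's account: goods 18954.40 + export clearance 348.54 = 19302.94
Buyer's account: freight 2059.35 + destination terminal 296.12 + brokerage 236.35 + duty 7721.62 = 10313.44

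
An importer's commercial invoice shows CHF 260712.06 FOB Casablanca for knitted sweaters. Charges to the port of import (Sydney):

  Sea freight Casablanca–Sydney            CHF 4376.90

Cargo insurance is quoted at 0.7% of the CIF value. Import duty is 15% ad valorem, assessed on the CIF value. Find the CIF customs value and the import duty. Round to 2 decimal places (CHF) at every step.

CIF value: CHF 266957.66; import duty: CHF 40043.65

Let C be the CIF value. C = FOB price + freight + 0.7% × C
C − 0.7% × C = 260712.06 + 4376.90
0.993 × C = 265088.96
C = 265088.96 / 0.993 = 266957.66
Insurance premium = 0.7% × 266957.66 = 1868.70
Import duty = 266957.66 × 15% = 40043.65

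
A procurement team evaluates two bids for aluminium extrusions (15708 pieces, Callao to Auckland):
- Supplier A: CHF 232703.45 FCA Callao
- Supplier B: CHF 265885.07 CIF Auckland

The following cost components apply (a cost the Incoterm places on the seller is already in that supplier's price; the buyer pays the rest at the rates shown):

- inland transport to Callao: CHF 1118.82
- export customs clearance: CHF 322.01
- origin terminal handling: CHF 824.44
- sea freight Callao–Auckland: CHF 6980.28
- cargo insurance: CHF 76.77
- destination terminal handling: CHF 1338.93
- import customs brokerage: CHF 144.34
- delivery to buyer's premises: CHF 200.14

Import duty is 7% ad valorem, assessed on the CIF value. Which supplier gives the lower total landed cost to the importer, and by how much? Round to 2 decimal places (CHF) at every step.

Supplier A is cheaper by CHF 27071.13

Supplier A (FCA):
CIF value = FCA price + origin terminal + freight + insurance = 232703.45 + 824.44 + 6980.28 + 76.77 = 240584.94
Import duty = 240584.94 × 7% = 16840.95
Buyer bears (A): 824.44 + 6980.28 + 76.77 + 1338.93 + 144.34 + 200.14 = 9564.90
Landed cost (A) = invoice 232703.45 + 9564.90 + duty 16840.95 = 259109.30
Supplier B (CIF):
The CIF price already equals the CIF value: 265885.07
Import duty = 265885.07 × 7% = 18611.95
Buyer bears (B): 1338.93 + 144.34 + 200.14 = 1683.41
Landed cost (B) = invoice 265885.07 + 1683.41 + duty 18611.95 = 286180.43
Difference = |259109.30 − 286180.43| = 27071.13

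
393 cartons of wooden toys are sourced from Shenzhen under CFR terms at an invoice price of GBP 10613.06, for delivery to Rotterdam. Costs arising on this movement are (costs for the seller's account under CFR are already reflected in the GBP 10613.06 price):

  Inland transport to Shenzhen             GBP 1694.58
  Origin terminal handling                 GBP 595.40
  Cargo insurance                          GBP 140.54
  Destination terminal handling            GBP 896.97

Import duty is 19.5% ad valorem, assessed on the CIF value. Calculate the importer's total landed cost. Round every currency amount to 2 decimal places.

CFR: the seller pays costs through ocean freight to the destination port, but not insurance.
Already in the invoice (seller's account under CFR): inland to port, origin terminal — exclude.
CIF value = CFR price + insurance = 10613.06 + 140.54 = 10753.60
Import duty = 10753.60 × 19.5% = 2096.95
Buyer bears: insurance 140.54 + destination terminal 896.97 + duty 2096.95 = 3134.46
Landed cost = invoice 10613.06 + 3134.46 = 13747.52

Total landed cost: GBP 13747.52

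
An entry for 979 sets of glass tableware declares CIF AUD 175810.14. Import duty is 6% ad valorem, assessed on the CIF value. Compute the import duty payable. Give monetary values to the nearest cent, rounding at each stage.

Import duty: AUD 10548.61

Import duty = 175810.14 × 6% = 10548.61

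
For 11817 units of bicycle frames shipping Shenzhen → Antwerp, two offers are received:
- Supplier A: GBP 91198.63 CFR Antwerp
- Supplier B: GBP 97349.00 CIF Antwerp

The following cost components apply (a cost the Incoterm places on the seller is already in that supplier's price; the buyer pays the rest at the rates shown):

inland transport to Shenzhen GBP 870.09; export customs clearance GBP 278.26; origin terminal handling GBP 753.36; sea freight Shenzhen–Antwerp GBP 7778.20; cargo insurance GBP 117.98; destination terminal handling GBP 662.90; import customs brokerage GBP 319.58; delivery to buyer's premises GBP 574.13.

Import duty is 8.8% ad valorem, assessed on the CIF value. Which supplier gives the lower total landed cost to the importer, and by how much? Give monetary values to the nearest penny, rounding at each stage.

Supplier A (CFR):
CIF value = CFR price + insurance = 91198.63 + 117.98 = 91316.61
Import duty = 91316.61 × 8.8% = 8035.86
Buyer bears (A): 117.98 + 662.90 + 319.58 + 574.13 = 1674.59
Landed cost (A) = invoice 91198.63 + 1674.59 + duty 8035.86 = 100909.08
Supplier B (CIF):
The CIF price already equals the CIF value: 97349.00
Import duty = 97349.00 × 8.8% = 8566.71
Buyer bears (B): 662.90 + 319.58 + 574.13 = 1556.61
Landed cost (B) = invoice 97349.00 + 1556.61 + duty 8566.71 = 107472.32
Difference = |100909.08 − 107472.32| = 6563.24

Supplier A is cheaper by GBP 6563.24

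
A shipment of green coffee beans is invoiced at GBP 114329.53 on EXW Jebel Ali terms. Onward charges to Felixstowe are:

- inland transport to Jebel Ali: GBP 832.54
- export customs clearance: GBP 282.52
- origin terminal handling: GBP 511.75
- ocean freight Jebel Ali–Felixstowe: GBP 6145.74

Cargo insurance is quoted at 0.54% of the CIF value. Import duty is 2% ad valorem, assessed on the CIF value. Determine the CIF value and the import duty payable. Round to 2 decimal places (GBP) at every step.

CIF value: GBP 122765.01; import duty: GBP 2455.30

Let C be the CIF value. C = EXW price + pre-shipment costs + freight + 0.54% × C
C − 0.54% × C = 114329.53 + 832.54 + 282.52 + 511.75 + 6145.74
0.9946 × C = 122102.08
C = 122102.08 / 0.9946 = 122765.01
Insurance premium = 0.54% × 122765.01 = 662.93
Import duty = 122765.01 × 2% = 2455.30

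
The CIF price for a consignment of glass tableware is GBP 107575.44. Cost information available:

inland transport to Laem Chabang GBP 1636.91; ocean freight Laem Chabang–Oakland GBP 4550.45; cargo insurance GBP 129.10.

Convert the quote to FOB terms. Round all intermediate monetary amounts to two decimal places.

FOB price: GBP 102895.89

Not relevant to the conversion: inland to port — on the seller under both CIF and FOB; already in the CIF price and stays in the FOB price.
From CIF to FOB, the seller no longer bears: freight, insurance.
FOB price = 107575.44 − 4550.45 − 129.10 = 102895.89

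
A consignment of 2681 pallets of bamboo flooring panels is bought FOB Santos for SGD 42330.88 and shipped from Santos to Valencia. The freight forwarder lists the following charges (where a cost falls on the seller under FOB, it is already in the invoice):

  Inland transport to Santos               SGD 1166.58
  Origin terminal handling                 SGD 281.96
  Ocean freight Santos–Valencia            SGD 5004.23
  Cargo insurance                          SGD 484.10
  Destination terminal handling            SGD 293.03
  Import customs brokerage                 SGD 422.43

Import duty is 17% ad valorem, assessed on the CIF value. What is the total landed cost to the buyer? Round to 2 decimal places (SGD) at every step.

FOB: the seller bears costs until goods are on board at the origin port; the buyer bears freight, insurance and all costs thereafter.
Already in the invoice (seller's account under FOB): inland to port, origin terminal — exclude.
CIF value = FOB price + freight + insurance = 42330.88 + 5004.23 + 484.10 = 47819.21
Import duty = 47819.21 × 17% = 8129.27
Buyer bears: freight 5004.23 + insurance 484.10 + destination terminal 293.03 + brokerage 422.43 + duty 8129.27 = 14333.06
Landed cost = invoice 42330.88 + 14333.06 = 56663.94

Total landed cost: SGD 56663.94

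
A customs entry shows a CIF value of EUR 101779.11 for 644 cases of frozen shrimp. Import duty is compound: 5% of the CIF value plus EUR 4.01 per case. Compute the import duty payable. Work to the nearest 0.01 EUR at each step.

Ad valorem component: 101779.11 × 5% = 5088.96
Specific component: 644 × 4.01 = 2582.44
Import duty = 5088.96 + 2582.44 = 7671.40

Import duty: EUR 7671.40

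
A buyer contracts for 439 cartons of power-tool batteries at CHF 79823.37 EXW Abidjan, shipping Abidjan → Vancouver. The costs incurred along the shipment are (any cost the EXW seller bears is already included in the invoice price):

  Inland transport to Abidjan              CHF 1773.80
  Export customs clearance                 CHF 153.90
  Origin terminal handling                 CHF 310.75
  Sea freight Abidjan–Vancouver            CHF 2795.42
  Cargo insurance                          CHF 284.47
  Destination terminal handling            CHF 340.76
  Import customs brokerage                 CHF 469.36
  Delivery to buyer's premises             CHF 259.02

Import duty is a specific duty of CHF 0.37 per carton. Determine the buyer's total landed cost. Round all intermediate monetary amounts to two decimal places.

EXW: the seller makes goods available at their premises; the buyer bears all onward costs.
CIF value = EXW price + inland to port + export clearance + origin terminal + freight + insurance = 79823.37 + 1773.80 + 153.90 + 310.75 + 2795.42 + 284.47 = 85141.71
Import duty = 439 × 0.37 = 162.43
Buyer bears: inland to port 1773.80 + export clearance 153.90 + origin terminal 310.75 + freight 2795.42 + insurance 284.47 + destination terminal 340.76 + brokerage 469.36 + delivery 259.02 + duty 162.43 = 6549.91
Landed cost = invoice 79823.37 + 6549.91 = 86373.28

Total landed cost: CHF 86373.28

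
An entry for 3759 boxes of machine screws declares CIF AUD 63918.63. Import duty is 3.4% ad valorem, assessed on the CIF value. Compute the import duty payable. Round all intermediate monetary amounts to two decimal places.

Import duty = 63918.63 × 3.4% = 2173.23

Import duty: AUD 2173.23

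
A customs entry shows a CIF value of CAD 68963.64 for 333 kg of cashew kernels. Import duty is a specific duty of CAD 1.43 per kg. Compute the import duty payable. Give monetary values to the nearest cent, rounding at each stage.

Import duty = 333 × 1.43 = 476.19

Import duty: CAD 476.19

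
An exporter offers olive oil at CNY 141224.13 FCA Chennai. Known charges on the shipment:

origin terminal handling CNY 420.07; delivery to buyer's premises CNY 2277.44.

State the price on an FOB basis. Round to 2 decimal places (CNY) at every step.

Not relevant to the conversion: delivery — on the buyer under both terms; not part of either seller's price.
From FCA to FOB, the seller additionally bears: origin terminal.
FOB price = 141224.13 + 420.07 = 141644.20

FOB price: CNY 141644.20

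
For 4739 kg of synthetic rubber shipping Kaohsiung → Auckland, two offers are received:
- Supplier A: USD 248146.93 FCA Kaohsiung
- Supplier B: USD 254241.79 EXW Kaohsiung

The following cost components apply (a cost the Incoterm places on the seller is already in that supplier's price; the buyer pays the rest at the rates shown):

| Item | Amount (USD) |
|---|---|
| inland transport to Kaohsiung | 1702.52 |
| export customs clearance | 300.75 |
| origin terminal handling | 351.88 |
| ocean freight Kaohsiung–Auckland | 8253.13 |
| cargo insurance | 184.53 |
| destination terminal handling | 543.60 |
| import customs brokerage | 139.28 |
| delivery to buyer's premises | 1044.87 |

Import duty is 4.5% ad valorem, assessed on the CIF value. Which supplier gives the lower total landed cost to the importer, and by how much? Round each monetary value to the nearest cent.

Supplier A (FCA):
CIF value = FCA price + origin terminal + freight + insurance = 248146.93 + 351.88 + 8253.13 + 184.53 = 256936.47
Import duty = 256936.47 × 4.5% = 11562.14
Buyer bears (A): 351.88 + 8253.13 + 184.53 + 543.60 + 139.28 + 1044.87 = 10517.29
Landed cost (A) = invoice 248146.93 + 10517.29 + duty 11562.14 = 270226.36
Supplier B (EXW):
CIF value = EXW price + inland to port + export clearance + origin terminal + freight + insurance = 254241.79 + 1702.52 + 300.75 + 351.88 + 8253.13 + 184.53 = 265034.60
Import duty = 265034.60 × 4.5% = 11926.56
Buyer bears (B): 1702.52 + 300.75 + 351.88 + 8253.13 + 184.53 + 543.60 + 139.28 + 1044.87 = 12520.56
Landed cost (B) = invoice 254241.79 + 12520.56 + duty 11926.56 = 278688.91
Difference = |270226.36 − 278688.91| = 8462.55

Supplier A is cheaper by USD 8462.55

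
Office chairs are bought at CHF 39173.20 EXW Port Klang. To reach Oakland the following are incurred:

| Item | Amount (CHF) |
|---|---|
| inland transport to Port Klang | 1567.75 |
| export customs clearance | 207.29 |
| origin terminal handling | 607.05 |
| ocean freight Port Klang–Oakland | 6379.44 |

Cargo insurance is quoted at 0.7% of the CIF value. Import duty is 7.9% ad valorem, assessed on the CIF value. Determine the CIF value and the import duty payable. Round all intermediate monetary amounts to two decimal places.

Let C be the CIF value. C = EXW price + pre-shipment costs + freight + 0.7% × C
C − 0.7% × C = 39173.20 + 1567.75 + 207.29 + 607.05 + 6379.44
0.993 × C = 47934.73
C = 47934.73 / 0.993 = 48272.64
Insurance premium = 0.7% × 48272.64 = 337.91
Import duty = 48272.64 × 7.9% = 3813.54

CIF value: CHF 48272.64; import duty: CHF 3813.54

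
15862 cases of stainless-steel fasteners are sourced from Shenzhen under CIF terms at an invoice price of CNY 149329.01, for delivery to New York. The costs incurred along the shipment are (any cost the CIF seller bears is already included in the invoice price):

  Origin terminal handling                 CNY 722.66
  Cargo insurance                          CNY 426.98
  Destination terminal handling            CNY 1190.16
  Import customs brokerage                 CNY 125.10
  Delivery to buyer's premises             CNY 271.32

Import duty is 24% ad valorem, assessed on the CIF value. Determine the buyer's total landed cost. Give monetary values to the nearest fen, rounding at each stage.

Total landed cost: CNY 186754.55

CIF: the seller pays costs through ocean freight and marine insurance to the destination port.
Already in the invoice (seller's account under CIF): origin terminal, insurance — exclude.
The CIF price already equals the CIF value: 149329.01
Import duty = 149329.01 × 24% = 35838.96
Buyer bears: destination terminal 1190.16 + brokerage 125.10 + delivery 271.32 + duty 35838.96 = 37425.54
Landed cost = invoice 149329.01 + 37425.54 = 186754.55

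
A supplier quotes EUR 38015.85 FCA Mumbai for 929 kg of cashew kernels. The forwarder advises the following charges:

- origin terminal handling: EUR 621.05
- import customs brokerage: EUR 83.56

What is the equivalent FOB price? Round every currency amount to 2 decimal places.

Not relevant to the conversion: brokerage — on the buyer under both terms; not part of either seller's price.
From FCA to FOB, the seller additionally bears: origin terminal.
FOB price = 38015.85 + 621.05 = 38636.90

FOB price: EUR 38636.90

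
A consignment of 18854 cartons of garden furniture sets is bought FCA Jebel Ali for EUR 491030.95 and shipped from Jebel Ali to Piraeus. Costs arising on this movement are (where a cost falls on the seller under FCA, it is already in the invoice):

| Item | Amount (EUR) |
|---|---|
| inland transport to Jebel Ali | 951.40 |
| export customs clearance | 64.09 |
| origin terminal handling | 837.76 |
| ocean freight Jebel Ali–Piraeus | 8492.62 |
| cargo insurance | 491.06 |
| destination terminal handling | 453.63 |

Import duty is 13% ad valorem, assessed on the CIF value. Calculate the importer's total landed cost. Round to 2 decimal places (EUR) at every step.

FCA: the seller delivers export-cleared goods to the carrier; the buyer bears costs from that point.
Already in the invoice (seller's account under FCA): inland to port, export clearance — exclude.
CIF value = FCA price + origin terminal + freight + insurance = 491030.95 + 837.76 + 8492.62 + 491.06 = 500852.39
Import duty = 500852.39 × 13% = 65110.81
Buyer bears: origin terminal 837.76 + freight 8492.62 + insurance 491.06 + destination terminal 453.63 + duty 65110.81 = 75385.88
Landed cost = invoice 491030.95 + 75385.88 = 566416.83

Total landed cost: EUR 566416.83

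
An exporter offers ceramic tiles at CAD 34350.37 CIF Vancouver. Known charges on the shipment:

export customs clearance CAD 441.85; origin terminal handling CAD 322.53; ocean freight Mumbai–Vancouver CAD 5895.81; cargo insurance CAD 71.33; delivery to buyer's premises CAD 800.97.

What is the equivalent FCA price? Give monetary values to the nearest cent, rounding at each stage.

Not relevant to the conversion: export clearance — on the seller under both CIF and FCA; already in the CIF price and stays in the FCA price. delivery — on the buyer under both terms; not part of either seller's price.
From CIF to FCA, the seller no longer bears: origin terminal, freight, insurance.
FCA price = 34350.37 − 322.53 − 5895.81 − 71.33 = 28060.70

FCA price: CAD 28060.70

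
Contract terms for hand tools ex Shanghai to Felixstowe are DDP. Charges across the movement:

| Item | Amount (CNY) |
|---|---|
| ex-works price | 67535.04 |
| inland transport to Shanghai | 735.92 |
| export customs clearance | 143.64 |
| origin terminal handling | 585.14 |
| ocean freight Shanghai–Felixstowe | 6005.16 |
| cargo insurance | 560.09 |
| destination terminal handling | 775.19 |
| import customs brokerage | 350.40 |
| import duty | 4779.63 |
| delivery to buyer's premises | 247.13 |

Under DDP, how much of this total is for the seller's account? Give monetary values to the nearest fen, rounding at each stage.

DDP: the seller bears all costs including import duty.
Seller's account: goods 67535.04 + inland to port 735.92 + export clearance 143.64 + origin terminal 585.14 + freight 6005.16 + insurance 560.09 + destination terminal 775.19 + brokerage 350.40 + duty 4779.63 + delivery 247.13 = 81717.34
Buyer's account: 0.00

Seller's account: CNY 81717.34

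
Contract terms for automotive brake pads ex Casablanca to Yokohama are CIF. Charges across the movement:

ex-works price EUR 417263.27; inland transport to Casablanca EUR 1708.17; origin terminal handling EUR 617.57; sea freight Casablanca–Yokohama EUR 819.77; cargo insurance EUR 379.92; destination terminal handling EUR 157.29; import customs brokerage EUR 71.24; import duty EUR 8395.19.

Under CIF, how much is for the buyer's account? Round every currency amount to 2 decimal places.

Buyer's account: EUR 8623.72

CIF: the seller pays costs through ocean freight and marine insurance to the destination port.
Seller's account: goods 417263.27 + inland to port 1708.17 + origin terminal 617.57 + freight 819.77 + insurance 379.92 = 420788.70
Buyer's account: destination terminal 157.29 + brokerage 71.24 + duty 8395.19 = 8623.72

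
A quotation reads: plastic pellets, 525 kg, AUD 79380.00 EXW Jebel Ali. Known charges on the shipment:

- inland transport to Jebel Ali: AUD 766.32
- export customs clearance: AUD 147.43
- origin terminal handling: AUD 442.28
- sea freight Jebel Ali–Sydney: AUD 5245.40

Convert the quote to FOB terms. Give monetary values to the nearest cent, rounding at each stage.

Not relevant to the conversion: freight — on the buyer under both terms; not part of either seller's price.
From EXW to FOB, the seller additionally bears: inland to port, export clearance, origin terminal.
FOB price = 79380.00 + 766.32 + 147.43 + 442.28 = 80736.03

FOB price: AUD 80736.03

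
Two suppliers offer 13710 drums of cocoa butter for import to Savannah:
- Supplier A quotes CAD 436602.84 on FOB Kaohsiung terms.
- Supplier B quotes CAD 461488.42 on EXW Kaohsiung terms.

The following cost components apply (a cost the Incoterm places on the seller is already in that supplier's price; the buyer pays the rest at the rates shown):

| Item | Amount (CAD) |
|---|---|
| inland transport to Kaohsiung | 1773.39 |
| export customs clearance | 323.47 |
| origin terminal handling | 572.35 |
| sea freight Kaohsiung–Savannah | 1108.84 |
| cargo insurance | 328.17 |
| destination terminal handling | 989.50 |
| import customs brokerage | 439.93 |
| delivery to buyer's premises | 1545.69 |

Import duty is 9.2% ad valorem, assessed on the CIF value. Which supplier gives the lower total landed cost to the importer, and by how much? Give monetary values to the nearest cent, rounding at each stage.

Supplier A is cheaper by CAD 30089.83

Supplier A (FOB):
CIF value = FOB price + freight + insurance = 436602.84 + 1108.84 + 328.17 = 438039.85
Import duty = 438039.85 × 9.2% = 40299.67
Buyer bears (A): 1108.84 + 328.17 + 989.50 + 439.93 + 1545.69 = 4412.13
Landed cost (A) = invoice 436602.84 + 4412.13 + duty 40299.67 = 481314.64
Supplier B (EXW):
CIF value = EXW price + inland to port + export clearance + origin terminal + freight + insurance = 461488.42 + 1773.39 + 323.47 + 572.35 + 1108.84 + 328.17 = 465594.64
Import duty = 465594.64 × 9.2% = 42834.71
Buyer bears (B): 1773.39 + 323.47 + 572.35 + 1108.84 + 328.17 + 989.50 + 439.93 + 1545.69 = 7081.34
Landed cost (B) = invoice 461488.42 + 7081.34 + duty 42834.71 = 511404.47
Difference = |481314.64 − 511404.47| = 30089.83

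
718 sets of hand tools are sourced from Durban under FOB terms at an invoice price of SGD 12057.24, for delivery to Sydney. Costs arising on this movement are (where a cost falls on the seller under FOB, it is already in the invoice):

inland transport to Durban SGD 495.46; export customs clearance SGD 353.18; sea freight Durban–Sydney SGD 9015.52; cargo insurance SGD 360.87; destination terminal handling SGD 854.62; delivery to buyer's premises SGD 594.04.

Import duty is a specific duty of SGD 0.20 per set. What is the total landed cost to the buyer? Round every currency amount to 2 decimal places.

FOB: the seller bears costs until goods are on board at the origin port; the buyer bears freight, insurance and all costs thereafter.
Already in the invoice (seller's account under FOB): inland to port, export clearance — exclude.
CIF value = FOB price + freight + insurance = 12057.24 + 9015.52 + 360.87 = 21433.63
Import duty = 718 × 0.20 = 143.60
Buyer bears: freight 9015.52 + insurance 360.87 + destination terminal 854.62 + delivery 594.04 + duty 143.60 = 10968.65
Landed cost = invoice 12057.24 + 10968.65 = 23025.89

Total landed cost: SGD 23025.89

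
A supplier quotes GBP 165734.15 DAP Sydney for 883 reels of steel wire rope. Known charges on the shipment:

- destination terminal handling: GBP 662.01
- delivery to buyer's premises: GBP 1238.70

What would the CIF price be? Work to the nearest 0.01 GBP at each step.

From DAP to CIF, the seller no longer bears: destination terminal, delivery.
CIF price = 165734.15 − 662.01 − 1238.70 = 163833.44

CIF price: GBP 163833.44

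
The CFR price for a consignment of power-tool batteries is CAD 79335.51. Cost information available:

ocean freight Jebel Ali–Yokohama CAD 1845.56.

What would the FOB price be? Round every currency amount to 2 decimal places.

From CFR to FOB, the seller no longer bears: freight.
FOB price = 79335.51 − 1845.56 = 77489.95

FOB price: CAD 77489.95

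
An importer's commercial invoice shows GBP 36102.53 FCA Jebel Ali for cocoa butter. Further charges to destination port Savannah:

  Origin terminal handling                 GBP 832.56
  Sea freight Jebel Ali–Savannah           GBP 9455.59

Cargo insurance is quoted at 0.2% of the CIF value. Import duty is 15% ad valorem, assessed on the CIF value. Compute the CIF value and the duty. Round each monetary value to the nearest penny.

CIF value: GBP 46483.65; import duty: GBP 6972.55

Let C be the CIF value. C = FCA price + pre-shipment costs + freight + 0.2% × C
C − 0.2% × C = 36102.53 + 832.56 + 9455.59
0.998 × C = 46390.68
C = 46390.68 / 0.998 = 46483.65
Insurance premium = 0.2% × 46483.65 = 92.97
Import duty = 46483.65 × 15% = 6972.55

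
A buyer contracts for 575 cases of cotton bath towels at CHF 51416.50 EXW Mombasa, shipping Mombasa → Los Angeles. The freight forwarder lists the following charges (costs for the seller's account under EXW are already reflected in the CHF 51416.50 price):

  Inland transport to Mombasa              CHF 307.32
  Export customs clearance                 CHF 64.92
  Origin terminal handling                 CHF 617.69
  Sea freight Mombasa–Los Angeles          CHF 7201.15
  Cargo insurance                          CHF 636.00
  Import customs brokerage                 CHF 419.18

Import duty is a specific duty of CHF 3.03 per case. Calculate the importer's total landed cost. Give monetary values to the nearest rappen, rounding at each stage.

EXW: the seller makes goods available at their premises; the buyer bears all onward costs.
CIF value = EXW price + inland to port + export clearance + origin terminal + freight + insurance = 51416.50 + 307.32 + 64.92 + 617.69 + 7201.15 + 636.00 = 60243.58
Import duty = 575 × 3.03 = 1742.25
Buyer bears: inland to port 307.32 + export clearance 64.92 + origin terminal 617.69 + freight 7201.15 + insurance 636.00 + brokerage 419.18 + duty 1742.25 = 10988.51
Landed cost = invoice 51416.50 + 10988.51 = 62405.01

Total landed cost: CHF 62405.01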